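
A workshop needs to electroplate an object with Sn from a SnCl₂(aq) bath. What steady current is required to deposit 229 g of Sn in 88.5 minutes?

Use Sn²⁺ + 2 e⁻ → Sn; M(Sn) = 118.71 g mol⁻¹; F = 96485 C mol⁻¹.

70.1 A

n(Sn) = 229 / 118.71 = 1.929 mol.
n(e⁻) = 2 × 1.929 = 3.858 mol.
Q = n(e⁻)·F = 3.858 × 96485 = 372300 C.
I = Q/t = 372300 / 5310.0 s = 70.1 A.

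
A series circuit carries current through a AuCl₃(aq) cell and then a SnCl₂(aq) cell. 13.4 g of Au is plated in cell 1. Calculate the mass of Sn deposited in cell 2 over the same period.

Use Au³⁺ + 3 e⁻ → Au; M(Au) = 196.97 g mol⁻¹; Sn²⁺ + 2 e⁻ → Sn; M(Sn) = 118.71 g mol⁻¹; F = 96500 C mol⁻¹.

n(Au) = 13.4 / 196.97 = 0.06803 mol.
Since Au³⁺ + 3 e⁻ → Au, n(e⁻) passed = 3 × 0.06803 = 0.2041 mol.
Cells in series carry the same charge, so the same 0.2041 mol of electrons passes through cell 2.
Sn²⁺ + 2 e⁻ → Sn, so n(Sn) = 0.2041 / 2 = 0.1020 mol.
m(Sn) = 0.1020 × 118.71 = 12.1 g.

12.1 g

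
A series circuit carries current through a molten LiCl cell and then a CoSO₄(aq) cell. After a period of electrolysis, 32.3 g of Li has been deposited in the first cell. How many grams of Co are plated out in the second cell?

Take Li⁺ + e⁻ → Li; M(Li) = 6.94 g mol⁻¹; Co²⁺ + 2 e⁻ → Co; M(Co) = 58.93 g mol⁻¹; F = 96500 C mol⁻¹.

n(Li) = 32.3 / 6.94 = 4.654 mol.
Since Li⁺ + e⁻ → Li, n(e⁻) passed = 1 × 4.654 = 4.654 mol.
Cells in series carry the same charge, so the same 4.654 mol of electrons passes through cell 2.
Co²⁺ + 2 e⁻ → Co, so n(Co) = 4.654 / 2 = 2.327 mol.
m(Co) = 2.327 × 58.93 = 137 g.

137 g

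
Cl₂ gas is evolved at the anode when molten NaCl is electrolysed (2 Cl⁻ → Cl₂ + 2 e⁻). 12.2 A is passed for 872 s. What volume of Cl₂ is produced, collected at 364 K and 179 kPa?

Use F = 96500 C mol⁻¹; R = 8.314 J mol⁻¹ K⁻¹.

Q = I·t = 12.20 A × 872.00 s = 10640 C.
n(e⁻) = Q/F = 10640 / 96500 = 0.1102 mol.
2 electrons are transferred per Cl₂ molecule, so n(Cl₂) = 0.1102 / 2 = 0.05512 mol.
V = nRT/P = (0.05512 × 8.314 × 364) / (179 × 10³ Pa) = 9.32 × 10⁻⁴ m³ = 0.932 L.

0.932 L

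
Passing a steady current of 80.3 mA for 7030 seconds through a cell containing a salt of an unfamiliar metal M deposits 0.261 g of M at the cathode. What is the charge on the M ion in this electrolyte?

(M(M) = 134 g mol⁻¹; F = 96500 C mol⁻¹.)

Q = I·t = 0.08030 A × 7030.0 s = 564.5 C, so n(e⁻) = 564.5/96500 = 0.005850 mol.
n(M) deposited = 0.261 / 134 = 0.001948 mol.
Electrons per atom = n(e⁻)/n(M) = 0.005850 / 0.001948 = 3.00 ≈ 3, so the ion is M³⁺.

+3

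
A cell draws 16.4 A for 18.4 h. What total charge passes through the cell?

1.09 × 10⁶ C

Q = I·t = 16.40 A × 66240 s = 1.09 × 10⁶ C.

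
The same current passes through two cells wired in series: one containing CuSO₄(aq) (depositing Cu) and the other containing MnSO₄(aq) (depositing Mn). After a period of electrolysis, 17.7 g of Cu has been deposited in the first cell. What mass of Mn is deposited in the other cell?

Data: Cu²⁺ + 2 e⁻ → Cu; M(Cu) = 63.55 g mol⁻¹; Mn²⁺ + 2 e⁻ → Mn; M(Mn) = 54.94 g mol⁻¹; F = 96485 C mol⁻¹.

15.3 g

n(Cu) = 17.7 / 63.55 = 0.2785 mol.
Since Cu²⁺ + 2 e⁻ → Cu, n(e⁻) passed = 2 × 0.2785 = 0.5570 mol.
Cells in series carry the same charge, so the same 0.5570 mol of electrons passes through cell 2.
Mn²⁺ + 2 e⁻ → Mn, so n(Mn) = 0.5570 / 2 = 0.2785 mol.
m(Mn) = 0.2785 × 54.94 = 15.3 g.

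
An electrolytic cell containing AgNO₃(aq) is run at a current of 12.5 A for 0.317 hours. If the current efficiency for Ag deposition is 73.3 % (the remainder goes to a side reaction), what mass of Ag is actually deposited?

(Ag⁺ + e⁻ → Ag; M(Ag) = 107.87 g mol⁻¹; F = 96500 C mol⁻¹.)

11.7 g

Q = I·t = 12.50 × 1141.2 = 14260 C.
n(e⁻) = 14260/96500 = 0.1478 mol; theoretically n(Ag) = 0.1478/1 = 0.1478 mol, m_theo = 15.95 g.
At 73.3 % efficiency, m_actual = 0.733 × 15.95 = 11.7 g.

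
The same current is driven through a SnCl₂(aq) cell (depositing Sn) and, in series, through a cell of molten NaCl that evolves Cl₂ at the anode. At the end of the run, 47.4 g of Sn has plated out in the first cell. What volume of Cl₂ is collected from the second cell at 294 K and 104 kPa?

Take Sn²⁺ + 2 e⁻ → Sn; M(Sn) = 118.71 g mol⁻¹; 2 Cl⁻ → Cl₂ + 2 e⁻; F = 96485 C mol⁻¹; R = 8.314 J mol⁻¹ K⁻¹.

n(Sn) = 47.4 / 118.71 = 0.3993 mol, so n(e⁻) = 2 × 0.3993 = 0.7986 mol.
The cells are in series, so the same 0.7986 mol of electrons passes through the second cell.
2 Cl⁻ → Cl₂ + 2 e⁻ — 2 mol e⁻ per mol Cl₂, so n(Cl₂) = 0.7986/2 = 0.3993 mol.
V = nRT/P = (0.3993 × 8.314 × 294) / (104 × 10³) = 0.00938 m³ = 9.38 L.

9.38 L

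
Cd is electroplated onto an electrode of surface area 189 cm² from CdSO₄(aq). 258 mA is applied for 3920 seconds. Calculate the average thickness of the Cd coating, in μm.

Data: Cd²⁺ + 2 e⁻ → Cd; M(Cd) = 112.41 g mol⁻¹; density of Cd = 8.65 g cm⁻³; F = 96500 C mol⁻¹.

3.60 μm

Q = I·t = 0.2580 × 3920.0 = 1011 C; n(e⁻) = 0.01048 mol.
n(Cd) = n(e⁻)/2 = 0.005240 mol, so m = 0.005240 × 112.41 = 0.5891 g.
Volume = m/ρ = 0.5891 / 8.65 = 0.06810 cm³.
Thickness = V/A = 0.06810 / 189 = 3.60 × 10⁻⁴ cm = 3.60 μm.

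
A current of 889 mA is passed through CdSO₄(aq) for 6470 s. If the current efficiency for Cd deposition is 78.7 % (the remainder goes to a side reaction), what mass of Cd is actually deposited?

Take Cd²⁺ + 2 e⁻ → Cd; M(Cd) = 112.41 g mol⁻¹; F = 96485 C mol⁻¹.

2.64 g

Q = I·t = 0.8890 × 6470.0 = 5752 C.
n(e⁻) = 5752/96485 = 0.05961 mol; theoretically n(Cd) = 0.05961/2 = 0.02981 mol, m_theo = 3.351 g.
At 78.7 % efficiency, m_actual = 0.787 × 3.351 = 2.64 g.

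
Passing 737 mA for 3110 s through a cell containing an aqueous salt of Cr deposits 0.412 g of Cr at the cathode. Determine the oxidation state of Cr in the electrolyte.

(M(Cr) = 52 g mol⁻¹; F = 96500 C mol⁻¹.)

Q = I·t = 0.7370 A × 3110.0 s = 2292 C, so n(e⁻) = 2292/96500 = 0.02375 mol.
n(Cr) deposited = 0.412 / 52 = 0.007923 mol.
Electrons per atom = n(e⁻)/n(Cr) = 0.02375 / 0.007923 = 3.00 ≈ 3, so the ion is Cr³⁺.

+3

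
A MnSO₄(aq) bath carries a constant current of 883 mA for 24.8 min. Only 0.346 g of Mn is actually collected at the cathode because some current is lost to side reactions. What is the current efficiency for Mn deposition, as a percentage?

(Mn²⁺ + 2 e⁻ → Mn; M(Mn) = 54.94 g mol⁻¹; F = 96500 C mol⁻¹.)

Q = I·t = 0.8830 × 1488.0 = 1314 C; n(e⁻) = 1314/96500 = 0.01362 mol.
Theoretical n(Mn) = n(e⁻)/2 = 0.006808 mol, i.e. m_theo = 0.006808 × 54.94 = 0.3740 g.
Efficiency = m_actual / m_theo = 0.346 / 0.3740 = 92.5 %.

92.5 %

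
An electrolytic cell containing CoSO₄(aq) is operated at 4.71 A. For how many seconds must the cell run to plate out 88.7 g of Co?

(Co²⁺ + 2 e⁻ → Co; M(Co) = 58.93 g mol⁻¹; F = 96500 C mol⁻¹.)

61700 s

n(Co) = m/M = 88.7 / 58.93 = 1.505 mol.
Each Co atom requires 2 electrons, so n(e⁻) = 2 × 1.505 = 3.010 mol.
Q = n(e⁻)·F = 3.010 × 96500 = 290500 C.
t = Q/I = 290500 / 4.710 A = 61680 s.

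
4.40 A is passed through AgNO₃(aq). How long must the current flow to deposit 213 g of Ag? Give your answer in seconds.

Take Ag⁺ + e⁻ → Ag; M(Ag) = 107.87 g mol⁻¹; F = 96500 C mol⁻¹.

n(Ag) = m/M = 213 / 107.87 = 1.975 mol.
Each Ag atom requires 1 electron, so n(e⁻) = 1 × 1.975 = 1.975 mol.
Q = n(e⁻)·F = 1.975 × 96500 = 190500 C.
t = Q/I = 190500 / 4.400 A = 43310 s.

43300 s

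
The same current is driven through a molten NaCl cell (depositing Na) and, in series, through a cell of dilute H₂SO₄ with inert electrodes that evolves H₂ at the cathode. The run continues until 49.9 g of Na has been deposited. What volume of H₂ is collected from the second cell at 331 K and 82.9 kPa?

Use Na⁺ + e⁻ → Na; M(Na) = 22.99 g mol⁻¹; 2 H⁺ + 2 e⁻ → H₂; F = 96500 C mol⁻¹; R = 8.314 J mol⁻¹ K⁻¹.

n(Na) = 49.9 / 22.99 = 2.171 mol, so n(e⁻) = 1 × 2.171 = 2.171 mol.
The cells are in series, so the same 2.171 mol of electrons passes through the second cell.
2 H⁺ + 2 e⁻ → H₂ — 2 mol e⁻ per mol H₂, so n(H₂) = 2.171/2 = 1.085 mol.
V = nRT/P = (1.085 × 8.314 × 331) / (82.9 × 10³) = 0.0360 m³ = 36.0 L.

36.0 L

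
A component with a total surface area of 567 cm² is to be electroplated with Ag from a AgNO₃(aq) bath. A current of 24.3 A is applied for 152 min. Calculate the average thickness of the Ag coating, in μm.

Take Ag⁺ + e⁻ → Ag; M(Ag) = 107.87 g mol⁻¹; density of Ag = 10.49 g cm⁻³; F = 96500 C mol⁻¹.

417 μm

Q = I·t = 24.30 × 9120.0 = 221600 C; n(e⁻) = 2.297 mol.
n(Ag) = n(e⁻)/1 = 2.297 mol, so m = 2.297 × 107.87 = 247.7 g.
Volume = m/ρ = 247.7 / 10.49 = 23.62 cm³.
Thickness = V/A = 23.62 / 567 = 0.0417 cm = 417 μm.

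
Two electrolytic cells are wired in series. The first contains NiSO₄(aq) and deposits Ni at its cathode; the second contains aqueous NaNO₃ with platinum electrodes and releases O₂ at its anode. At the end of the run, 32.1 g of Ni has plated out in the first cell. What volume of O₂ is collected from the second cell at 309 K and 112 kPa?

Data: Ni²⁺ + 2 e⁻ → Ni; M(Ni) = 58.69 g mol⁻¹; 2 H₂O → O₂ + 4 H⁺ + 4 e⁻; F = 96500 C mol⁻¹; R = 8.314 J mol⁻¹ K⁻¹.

n(Ni) = 32.1 / 58.69 = 0.5469 mol, so n(e⁻) = 2 × 0.5469 = 1.094 mol.
The cells are in series, so the same 1.094 mol of electrons passes through the second cell.
2 H₂O → O₂ + 4 H⁺ + 4 e⁻ — 4 mol e⁻ per mol O₂, so n(O₂) = 1.094/4 = 0.2735 mol.
V = nRT/P = (0.2735 × 8.314 × 309) / (112 × 10³) = 0.00627 m³ = 6.27 L.

6.27 L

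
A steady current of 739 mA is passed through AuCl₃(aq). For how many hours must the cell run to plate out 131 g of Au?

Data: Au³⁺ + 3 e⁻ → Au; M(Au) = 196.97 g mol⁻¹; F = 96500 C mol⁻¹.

72.4 h

n(Au) = m/M = 131 / 196.97 = 0.6651 mol.
Each Au atom requires 3 electrons, so n(e⁻) = 3 × 0.6651 = 1.995 mol.
Q = n(e⁻)·F = 1.995 × 96500 = 192500 C.
t = Q/I = 192500 / 0.7390 A = 260500 s = 72.4 h.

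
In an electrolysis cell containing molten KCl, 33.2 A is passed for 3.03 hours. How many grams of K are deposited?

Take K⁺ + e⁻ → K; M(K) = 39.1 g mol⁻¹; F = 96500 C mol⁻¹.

Q = I·t = 33.20 A × 10908 s = 362100 C.
n(e⁻) = Q/F = 362100 / 96500 = 3.753 mol.
K⁺ + e⁻ → K, so n(K) = n(e⁻)/1 = 3.753 mol.
m = n·M = 3.753 × 39.1 = 147 g.

147 g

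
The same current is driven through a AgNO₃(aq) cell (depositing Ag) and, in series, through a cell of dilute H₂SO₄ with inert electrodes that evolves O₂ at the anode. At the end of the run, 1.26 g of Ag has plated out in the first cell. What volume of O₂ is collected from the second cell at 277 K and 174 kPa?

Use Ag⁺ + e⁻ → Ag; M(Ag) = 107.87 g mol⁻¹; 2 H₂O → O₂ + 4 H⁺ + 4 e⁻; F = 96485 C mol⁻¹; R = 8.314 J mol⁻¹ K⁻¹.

n(Ag) = 1.26 / 107.87 = 0.01168 mol, so n(e⁻) = 1 × 0.01168 = 0.01168 mol.
The cells are in series, so the same 0.01168 mol of electrons passes through the second cell.
2 H₂O → O₂ + 4 H⁺ + 4 e⁻ — 4 mol e⁻ per mol O₂, so n(O₂) = 0.01168/4 = 0.002920 mol.
V = nRT/P = (0.002920 × 8.314 × 277) / (174 × 10³) = 3.87 × 10⁻⁵ m³ = 0.0387 L.

0.0387 L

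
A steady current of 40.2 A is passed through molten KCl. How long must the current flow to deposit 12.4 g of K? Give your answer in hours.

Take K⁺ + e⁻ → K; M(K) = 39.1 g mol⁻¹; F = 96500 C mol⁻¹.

n(K) = m/M = 12.4 / 39.1 = 0.3171 mol.
Each K atom requires 1 electron, so n(e⁻) = 1 × 0.3171 = 0.3171 mol.
Q = n(e⁻)·F = 0.3171 × 96500 = 30600 C.
t = Q/I = 30600 / 40.20 A = 761.3 s = 0.211 h.

0.211 h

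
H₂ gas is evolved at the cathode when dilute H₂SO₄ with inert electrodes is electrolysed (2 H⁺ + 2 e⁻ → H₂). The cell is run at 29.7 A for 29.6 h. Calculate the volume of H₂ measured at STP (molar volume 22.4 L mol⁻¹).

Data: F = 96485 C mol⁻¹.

Q = I·t = 29.70 A × 106560 s = 3165000 C.
n(e⁻) = Q/F = 3165000 / 96485 = 32.80 mol.
2 electrons are transferred per H₂ molecule, so n(H₂) = 32.80 / 2 = 16.40 mol.
V = n × V_m = 16.40 × 22.4 = 367 L.

367 L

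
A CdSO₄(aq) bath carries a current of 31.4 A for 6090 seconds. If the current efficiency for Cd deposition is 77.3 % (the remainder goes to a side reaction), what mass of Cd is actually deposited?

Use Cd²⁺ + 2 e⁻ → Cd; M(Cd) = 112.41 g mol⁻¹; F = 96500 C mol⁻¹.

Q = I·t = 31.40 × 6090.0 = 191200 C.
n(e⁻) = 191200/96500 = 1.982 mol; theoretically n(Cd) = 1.982/2 = 0.9908 mol, m_theo = 111.4 g.
At 77.3 % efficiency, m_actual = 0.773 × 111.4 = 86.1 g.

86.1 g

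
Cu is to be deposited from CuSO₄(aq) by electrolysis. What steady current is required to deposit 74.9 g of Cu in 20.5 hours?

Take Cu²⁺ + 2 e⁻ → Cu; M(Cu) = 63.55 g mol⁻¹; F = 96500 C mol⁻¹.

n(Cu) = 74.9 / 63.55 = 1.179 mol.
n(e⁻) = 2 × 1.179 = 2.357 mol.
Q = n(e⁻)·F = 2.357 × 96500 = 227500 C.
I = Q/t = 227500 / 73800 s = 3.08 A.

3.08 A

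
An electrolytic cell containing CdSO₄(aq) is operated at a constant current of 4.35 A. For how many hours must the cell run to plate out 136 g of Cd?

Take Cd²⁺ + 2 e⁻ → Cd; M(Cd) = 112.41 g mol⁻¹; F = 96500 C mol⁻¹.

n(Cd) = m/M = 136 / 112.41 = 1.210 mol.
Each Cd atom requires 2 electrons, so n(e⁻) = 2 × 1.210 = 2.420 mol.
Q = n(e⁻)·F = 2.420 × 96500 = 233500 C.
t = Q/I = 233500 / 4.350 A = 53680 s = 14.9 h.

14.9 h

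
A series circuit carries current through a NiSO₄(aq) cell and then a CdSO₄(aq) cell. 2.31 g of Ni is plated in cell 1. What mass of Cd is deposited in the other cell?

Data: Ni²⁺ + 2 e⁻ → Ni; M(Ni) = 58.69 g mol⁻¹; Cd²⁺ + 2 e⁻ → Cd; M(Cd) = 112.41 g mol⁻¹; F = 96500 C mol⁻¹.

n(Ni) = 2.31 / 58.69 = 0.03936 mol.
Since Ni²⁺ + 2 e⁻ → Ni, n(e⁻) passed = 2 × 0.03936 = 0.07872 mol.
Cells in series carry the same charge, so the same 0.07872 mol of electrons passes through cell 2.
Cd²⁺ + 2 e⁻ → Cd, so n(Cd) = 0.07872 / 2 = 0.03936 mol.
m(Cd) = 0.03936 × 112.41 = 4.42 g.

4.42 g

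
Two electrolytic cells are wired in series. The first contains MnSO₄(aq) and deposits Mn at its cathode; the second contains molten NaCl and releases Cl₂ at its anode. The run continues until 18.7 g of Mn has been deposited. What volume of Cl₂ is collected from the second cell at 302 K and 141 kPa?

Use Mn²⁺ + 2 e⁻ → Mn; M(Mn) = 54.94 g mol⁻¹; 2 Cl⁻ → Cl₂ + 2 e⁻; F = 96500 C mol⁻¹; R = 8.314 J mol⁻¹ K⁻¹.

6.06 L

n(Mn) = 18.7 / 54.94 = 0.3404 mol, so n(e⁻) = 2 × 0.3404 = 0.6807 mol.
The cells are in series, so the same 0.6807 mol of electrons passes through the second cell.
2 Cl⁻ → Cl₂ + 2 e⁻ — 2 mol e⁻ per mol Cl₂, so n(Cl₂) = 0.6807/2 = 0.3404 mol.
V = nRT/P = (0.3404 × 8.314 × 302) / (141 × 10³) = 0.00606 m³ = 6.06 L.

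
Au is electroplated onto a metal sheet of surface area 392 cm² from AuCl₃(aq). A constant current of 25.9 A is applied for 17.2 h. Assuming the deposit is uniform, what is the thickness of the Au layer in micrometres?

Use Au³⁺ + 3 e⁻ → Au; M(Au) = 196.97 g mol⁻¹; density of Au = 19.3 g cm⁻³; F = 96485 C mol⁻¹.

Q = I·t = 25.90 × 61920 = 1604000 C; n(e⁻) = 16.62 mol.
n(Au) = n(e⁻)/3 = 5.541 mol, so m = 5.541 × 196.97 = 1091 g.
Volume = m/ρ = 1091 / 19.3 = 56.54 cm³.
Thickness = V/A = 56.54 / 392 = 0.144 cm = 1440 μm.

1440 μm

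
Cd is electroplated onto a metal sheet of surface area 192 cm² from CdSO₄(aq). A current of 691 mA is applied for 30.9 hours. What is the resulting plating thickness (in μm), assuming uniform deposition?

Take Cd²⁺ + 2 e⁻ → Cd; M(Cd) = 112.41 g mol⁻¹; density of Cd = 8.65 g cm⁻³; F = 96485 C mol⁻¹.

270 μm

Q = I·t = 0.6910 × 111240 = 76870 C; n(e⁻) = 0.7967 mol.
n(Cd) = n(e⁻)/2 = 0.3983 mol, so m = 0.3983 × 112.41 = 44.78 g.
Volume = m/ρ = 44.78 / 8.65 = 5.177 cm³.
Thickness = V/A = 5.177 / 192 = 0.0270 cm = 270 μm.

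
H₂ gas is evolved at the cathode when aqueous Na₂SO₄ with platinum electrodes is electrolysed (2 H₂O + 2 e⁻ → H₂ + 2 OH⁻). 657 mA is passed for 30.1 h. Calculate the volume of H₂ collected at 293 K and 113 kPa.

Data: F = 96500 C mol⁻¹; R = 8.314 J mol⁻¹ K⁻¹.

Q = I·t = 0.6570 A × 108360 s = 71190 C.
n(e⁻) = Q/F = 71190 / 96500 = 0.7377 mol.
2 electrons are transferred per H₂ molecule, so n(H₂) = 0.7377 / 2 = 0.3689 mol.
V = nRT/P = (0.3689 × 8.314 × 293) / (113 × 10³ Pa) = 0.00795 m³ = 7.95 L.

7.95 L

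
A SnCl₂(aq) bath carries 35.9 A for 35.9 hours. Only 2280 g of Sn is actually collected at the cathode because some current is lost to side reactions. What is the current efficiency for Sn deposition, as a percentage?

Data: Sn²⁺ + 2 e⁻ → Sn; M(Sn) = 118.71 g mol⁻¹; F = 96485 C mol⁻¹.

79.9 %

Q = I·t = 35.90 × 129240 = 4640000 C; n(e⁻) = 4640000/96485 = 48.09 mol.
Theoretical n(Sn) = n(e⁻)/2 = 24.04 mol, i.e. m_theo = 24.04 × 118.71 = 2854 g.
Efficiency = m_actual / m_theo = 2280 / 2854 = 79.9 %.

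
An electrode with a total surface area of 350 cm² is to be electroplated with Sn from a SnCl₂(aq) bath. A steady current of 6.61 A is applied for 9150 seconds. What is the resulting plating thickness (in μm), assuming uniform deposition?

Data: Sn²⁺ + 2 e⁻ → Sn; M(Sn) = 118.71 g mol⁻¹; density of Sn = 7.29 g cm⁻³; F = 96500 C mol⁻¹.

Q = I·t = 6.610 × 9150.0 = 60480 C; n(e⁻) = 0.6268 mol.
n(Sn) = n(e⁻)/2 = 0.3134 mol, so m = 0.3134 × 118.71 = 37.20 g.
Volume = m/ρ = 37.20 / 7.29 = 5.103 cm³.
Thickness = V/A = 5.103 / 350 = 0.0146 cm = 146 μm.

146 μm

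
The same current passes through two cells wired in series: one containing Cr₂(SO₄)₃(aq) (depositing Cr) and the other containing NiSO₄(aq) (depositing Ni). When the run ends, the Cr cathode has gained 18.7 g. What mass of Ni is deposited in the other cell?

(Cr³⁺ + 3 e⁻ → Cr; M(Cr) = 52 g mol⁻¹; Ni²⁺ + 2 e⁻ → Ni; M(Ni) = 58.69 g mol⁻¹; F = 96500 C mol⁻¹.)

31.7 g

n(Cr) = 18.7 / 52 = 0.3596 mol.
Since Cr³⁺ + 3 e⁻ → Cr, n(e⁻) passed = 3 × 0.3596 = 1.079 mol.
Cells in series carry the same charge, so the same 1.079 mol of electrons passes through cell 2.
Ni²⁺ + 2 e⁻ → Ni, so n(Ni) = 1.079 / 2 = 0.5394 mol.
m(Ni) = 0.5394 × 58.69 = 31.7 g.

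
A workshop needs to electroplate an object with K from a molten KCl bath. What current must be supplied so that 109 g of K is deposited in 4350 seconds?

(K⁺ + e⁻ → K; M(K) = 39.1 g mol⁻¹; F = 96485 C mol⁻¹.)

n(K) = 109 / 39.1 = 2.788 mol.
n(e⁻) = 1 × 2.788 = 2.788 mol.
Q = n(e⁻)·F = 2.788 × 96485 = 269000 C.
I = Q/t = 269000 / 4350.0 s = 61.8 A.

61.8 A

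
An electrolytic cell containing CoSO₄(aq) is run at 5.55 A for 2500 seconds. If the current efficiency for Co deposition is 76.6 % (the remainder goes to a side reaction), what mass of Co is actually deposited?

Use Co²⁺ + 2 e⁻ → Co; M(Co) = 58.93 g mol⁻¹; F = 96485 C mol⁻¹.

Q = I·t = 5.550 × 2500.0 = 13880 C.
n(e⁻) = 13880/96485 = 0.1438 mol; theoretically n(Co) = 0.1438/2 = 0.07190 mol, m_theo = 4.237 g.
At 76.6 % efficiency, m_actual = 0.766 × 4.237 = 3.25 g.

3.25 g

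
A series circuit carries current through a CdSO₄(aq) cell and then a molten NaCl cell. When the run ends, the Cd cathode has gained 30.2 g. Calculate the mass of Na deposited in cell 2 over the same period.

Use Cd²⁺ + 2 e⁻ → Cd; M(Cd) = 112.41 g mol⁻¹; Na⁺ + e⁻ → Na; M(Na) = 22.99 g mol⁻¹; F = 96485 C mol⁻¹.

12.4 g

n(Cd) = 30.2 / 112.41 = 0.2687 mol.
Since Cd²⁺ + 2 e⁻ → Cd, n(e⁻) passed = 2 × 0.2687 = 0.5373 mol.
Cells in series carry the same charge, so the same 0.5373 mol of electrons passes through cell 2.
Na⁺ + e⁻ → Na, so n(Na) = 0.5373 / 1 = 0.5373 mol.
m(Na) = 0.5373 × 22.99 = 12.4 g.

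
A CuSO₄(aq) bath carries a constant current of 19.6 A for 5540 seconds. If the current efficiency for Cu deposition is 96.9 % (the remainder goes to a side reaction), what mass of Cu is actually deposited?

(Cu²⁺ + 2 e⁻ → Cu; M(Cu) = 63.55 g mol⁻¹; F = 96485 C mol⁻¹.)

Q = I·t = 19.60 × 5540.0 = 108600 C.
n(e⁻) = 108600/96485 = 1.125 mol; theoretically n(Cu) = 1.125/2 = 0.5627 mol, m_theo = 35.76 g.
At 96.9 % efficiency, m_actual = 0.969 × 35.76 = 34.7 g.

34.7 g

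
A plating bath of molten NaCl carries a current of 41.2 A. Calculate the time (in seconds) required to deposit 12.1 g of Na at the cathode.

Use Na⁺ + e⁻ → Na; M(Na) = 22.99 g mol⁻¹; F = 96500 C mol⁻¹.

1230 s

n(Na) = m/M = 12.1 / 22.99 = 0.5263 mol.
Each Na atom requires 1 electron, so n(e⁻) = 1 × 0.5263 = 0.5263 mol.
Q = n(e⁻)·F = 0.5263 × 96500 = 50790 C.
t = Q/I = 50790 / 41.20 A = 1233 s.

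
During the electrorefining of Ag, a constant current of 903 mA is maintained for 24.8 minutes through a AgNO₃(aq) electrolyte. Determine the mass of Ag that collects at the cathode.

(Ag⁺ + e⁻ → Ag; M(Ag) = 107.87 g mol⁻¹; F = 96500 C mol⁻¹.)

1.50 g

Q = I·t = 0.9030 A × 1488.0 s = 1344 C.
n(e⁻) = Q/F = 1344 / 96500 = 0.01392 mol.
Ag⁺ + e⁻ → Ag, so n(Ag) = n(e⁻)/1 = 0.01392 mol.
m = n·M = 0.01392 × 107.87 = 1.50 g.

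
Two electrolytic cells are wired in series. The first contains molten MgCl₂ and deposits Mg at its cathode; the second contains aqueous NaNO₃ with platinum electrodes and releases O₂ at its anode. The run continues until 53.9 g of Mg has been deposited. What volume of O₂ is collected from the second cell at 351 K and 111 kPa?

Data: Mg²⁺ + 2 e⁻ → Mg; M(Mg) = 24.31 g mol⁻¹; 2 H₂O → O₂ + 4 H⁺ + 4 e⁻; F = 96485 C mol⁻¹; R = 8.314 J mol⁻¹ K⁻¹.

n(Mg) = 53.9 / 24.31 = 2.217 mol, so n(e⁻) = 2 × 2.217 = 4.434 mol.
The cells are in series, so the same 4.434 mol of electrons passes through the second cell.
2 H₂O → O₂ + 4 H⁺ + 4 e⁻ — 4 mol e⁻ per mol O₂, so n(O₂) = 4.434/4 = 1.109 mol.
V = nRT/P = (1.109 × 8.314 × 351) / (111 × 10³) = 0.0291 m³ = 29.1 L.

29.1 L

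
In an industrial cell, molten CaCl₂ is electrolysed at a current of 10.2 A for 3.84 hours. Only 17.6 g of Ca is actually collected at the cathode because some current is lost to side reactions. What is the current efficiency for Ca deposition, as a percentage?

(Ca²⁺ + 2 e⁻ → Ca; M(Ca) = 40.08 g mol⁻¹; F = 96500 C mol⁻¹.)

Q = I·t = 10.20 × 13824 = 141000 C; n(e⁻) = 141000/96500 = 1.461 mol.
Theoretical n(Ca) = n(e⁻)/2 = 0.7306 mol, i.e. m_theo = 0.7306 × 40.08 = 29.28 g.
Efficiency = m_actual / m_theo = 17.6 / 29.28 = 60.1 %.

60.1 %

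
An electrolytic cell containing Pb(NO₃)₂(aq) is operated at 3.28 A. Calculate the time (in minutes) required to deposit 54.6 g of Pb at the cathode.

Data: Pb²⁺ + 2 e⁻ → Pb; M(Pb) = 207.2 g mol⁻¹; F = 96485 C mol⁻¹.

n(Pb) = m/M = 54.6 / 207.2 = 0.2635 mol.
Each Pb atom requires 2 electrons, so n(e⁻) = 2 × 0.2635 = 0.5270 mol.
Q = n(e⁻)·F = 0.5270 × 96485 = 50850 C.
t = Q/I = 50850 / 3.280 A = 15500 s = 258 min.

258 min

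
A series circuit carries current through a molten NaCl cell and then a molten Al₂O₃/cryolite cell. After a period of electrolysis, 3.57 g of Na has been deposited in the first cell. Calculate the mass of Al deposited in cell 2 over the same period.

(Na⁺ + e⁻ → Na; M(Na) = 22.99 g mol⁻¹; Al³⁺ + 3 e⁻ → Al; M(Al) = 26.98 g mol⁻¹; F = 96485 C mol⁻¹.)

n(Na) = 3.57 / 22.99 = 0.1553 mol.
Since Na⁺ + e⁻ → Na, n(e⁻) passed = 1 × 0.1553 = 0.1553 mol.
Cells in series carry the same charge, so the same 0.1553 mol of electrons passes through cell 2.
Al³⁺ + 3 e⁻ → Al, so n(Al) = 0.1553 / 3 = 0.05176 mol.
m(Al) = 0.05176 × 26.98 = 1.40 g.

1.40 g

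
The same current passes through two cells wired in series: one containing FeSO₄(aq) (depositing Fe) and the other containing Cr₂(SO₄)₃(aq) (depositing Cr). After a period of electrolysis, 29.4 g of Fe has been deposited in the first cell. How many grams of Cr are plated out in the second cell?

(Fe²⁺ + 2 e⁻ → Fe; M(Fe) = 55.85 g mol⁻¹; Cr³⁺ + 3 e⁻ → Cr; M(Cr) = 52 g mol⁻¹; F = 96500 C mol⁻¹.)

n(Fe) = 29.4 / 55.85 = 0.5264 mol.
Since Fe²⁺ + 2 e⁻ → Fe, n(e⁻) passed = 2 × 0.5264 = 1.053 mol.
Cells in series carry the same charge, so the same 1.053 mol of electrons passes through cell 2.
Cr³⁺ + 3 e⁻ → Cr, so n(Cr) = 1.053 / 3 = 0.3509 mol.
m(Cr) = 0.3509 × 52 = 18.2 g.

18.2 g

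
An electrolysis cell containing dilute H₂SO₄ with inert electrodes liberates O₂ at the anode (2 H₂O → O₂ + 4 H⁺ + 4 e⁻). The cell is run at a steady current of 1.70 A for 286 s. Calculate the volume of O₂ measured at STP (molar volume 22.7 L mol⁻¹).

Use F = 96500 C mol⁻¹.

Q = I·t = 1.700 A × 286.00 s = 486.2 C.
n(e⁻) = Q/F = 486.2 / 96500 = 0.005038 mol.
4 electrons are transferred per O₂ molecule, so n(O₂) = 0.005038 / 4 = 0.001260 mol.
V = n × V_m = 0.001260 × 22.7 = 0.0286 L.

0.0286 L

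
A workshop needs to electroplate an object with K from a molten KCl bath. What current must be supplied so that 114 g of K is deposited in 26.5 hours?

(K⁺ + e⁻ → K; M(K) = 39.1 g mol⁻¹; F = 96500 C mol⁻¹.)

2.95 A

n(K) = 114 / 39.1 = 2.916 mol.
n(e⁻) = 1 × 2.916 = 2.916 mol.
Q = n(e⁻)·F = 2.916 × 96500 = 281400 C.
I = Q/t = 281400 / 95400 s = 2.95 A.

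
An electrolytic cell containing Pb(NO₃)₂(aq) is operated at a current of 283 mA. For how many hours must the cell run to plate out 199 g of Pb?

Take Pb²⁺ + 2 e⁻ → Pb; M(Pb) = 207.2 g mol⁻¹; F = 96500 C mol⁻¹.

n(Pb) = m/M = 199 / 207.2 = 0.9604 mol.
Each Pb atom requires 2 electrons, so n(e⁻) = 2 × 0.9604 = 1.921 mol.
Q = n(e⁻)·F = 1.921 × 96500 = 185400 C.
t = Q/I = 185400 / 0.2830 A = 655000 s = 182 h.

182 h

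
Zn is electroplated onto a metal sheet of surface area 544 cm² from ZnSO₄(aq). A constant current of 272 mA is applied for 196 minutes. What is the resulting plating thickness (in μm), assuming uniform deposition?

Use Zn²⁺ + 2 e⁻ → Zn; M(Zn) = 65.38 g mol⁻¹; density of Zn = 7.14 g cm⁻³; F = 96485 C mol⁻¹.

2.79 μm

Q = I·t = 0.2720 × 11760 = 3199 C; n(e⁻) = 0.03315 mol.
n(Zn) = n(e⁻)/2 = 0.01658 mol, so m = 0.01658 × 65.38 = 1.084 g.
Volume = m/ρ = 1.084 / 7.14 = 0.1518 cm³.
Thickness = V/A = 0.1518 / 544 = 2.79 × 10⁻⁴ cm = 2.79 μm.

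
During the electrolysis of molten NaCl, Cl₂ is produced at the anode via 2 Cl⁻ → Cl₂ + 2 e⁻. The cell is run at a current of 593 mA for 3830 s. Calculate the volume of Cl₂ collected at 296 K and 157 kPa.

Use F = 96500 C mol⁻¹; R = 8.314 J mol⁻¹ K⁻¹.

0.184 L

Q = I·t = 0.5930 A × 3830.0 s = 2271 C.
n(e⁻) = Q/F = 2271 / 96500 = 0.02354 mol.
2 electrons are transferred per Cl₂ molecule, so n(Cl₂) = 0.02354 / 2 = 0.01177 mol.
V = nRT/P = (0.01177 × 8.314 × 296) / (157 × 10³ Pa) = 1.84 × 10⁻⁴ m³ = 0.184 L.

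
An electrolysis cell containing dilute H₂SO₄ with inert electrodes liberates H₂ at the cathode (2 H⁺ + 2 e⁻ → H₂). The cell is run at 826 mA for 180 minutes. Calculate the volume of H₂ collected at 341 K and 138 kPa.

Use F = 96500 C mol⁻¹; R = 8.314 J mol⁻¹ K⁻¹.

Q = I·t = 0.8260 A × 10800 s = 8921 C.
n(e⁻) = Q/F = 8921 / 96500 = 0.09244 mol.
2 electrons are transferred per H₂ molecule, so n(H₂) = 0.09244 / 2 = 0.04622 mol.
V = nRT/P = (0.04622 × 8.314 × 341) / (138 × 10³ Pa) = 9.50 × 10⁻⁴ m³ = 0.950 L.

0.950 L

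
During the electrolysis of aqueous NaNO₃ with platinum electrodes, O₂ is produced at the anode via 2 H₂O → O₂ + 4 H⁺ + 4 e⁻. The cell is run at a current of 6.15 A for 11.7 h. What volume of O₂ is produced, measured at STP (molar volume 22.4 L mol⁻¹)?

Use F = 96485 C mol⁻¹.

15.0 L

Q = I·t = 6.150 A × 42120 s = 259000 C.
n(e⁻) = Q/F = 259000 / 96485 = 2.685 mol.
4 electrons are transferred per O₂ molecule, so n(O₂) = 2.685 / 4 = 0.6712 mol.
V = n × V_m = 0.6712 × 22.4 = 15.0 L.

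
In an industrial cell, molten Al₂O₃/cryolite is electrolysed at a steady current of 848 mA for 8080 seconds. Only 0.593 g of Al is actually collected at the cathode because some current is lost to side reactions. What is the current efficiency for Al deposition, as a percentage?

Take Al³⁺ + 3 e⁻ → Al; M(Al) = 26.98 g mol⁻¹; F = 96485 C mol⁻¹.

Q = I·t = 0.8480 × 8080.0 = 6852 C; n(e⁻) = 6852/96485 = 0.07101 mol.
Theoretical n(Al) = n(e⁻)/3 = 0.02367 mol, i.e. m_theo = 0.02367 × 26.98 = 0.6387 g.
Efficiency = m_actual / m_theo = 0.593 / 0.6387 = 92.9 %.

92.9 %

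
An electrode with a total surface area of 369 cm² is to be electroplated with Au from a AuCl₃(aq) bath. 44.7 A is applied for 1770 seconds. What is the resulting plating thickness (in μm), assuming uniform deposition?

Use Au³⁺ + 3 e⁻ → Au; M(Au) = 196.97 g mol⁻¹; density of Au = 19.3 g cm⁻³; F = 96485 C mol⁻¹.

Q = I·t = 44.70 × 1770.0 = 79120 C; n(e⁻) = 0.8200 mol.
n(Au) = n(e⁻)/3 = 0.2733 mol, so m = 0.2733 × 196.97 = 53.84 g.
Volume = m/ρ = 53.84 / 19.3 = 2.790 cm³.
Thickness = V/A = 2.790 / 369 = 0.00756 cm = 75.6 μm.

75.6 μm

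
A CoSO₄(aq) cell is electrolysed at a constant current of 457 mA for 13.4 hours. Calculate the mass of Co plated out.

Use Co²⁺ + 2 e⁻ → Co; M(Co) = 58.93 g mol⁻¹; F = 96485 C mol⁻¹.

6.73 g

Q = I·t = 0.4570 A × 48240 s = 22050 C.
n(e⁻) = Q/F = 22050 / 96485 = 0.2285 mol.
Co²⁺ + 2 e⁻ → Co, so n(Co) = n(e⁻)/2 = 0.1142 mol.
m = n·M = 0.1142 × 58.93 = 6.73 g.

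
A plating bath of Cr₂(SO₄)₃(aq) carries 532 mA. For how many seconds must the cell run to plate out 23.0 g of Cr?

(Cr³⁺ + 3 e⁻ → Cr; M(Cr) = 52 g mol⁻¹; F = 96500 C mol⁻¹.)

n(Cr) = m/M = 23.0 / 52 = 0.4423 mol.
Each Cr atom requires 3 electrons, so n(e⁻) = 3 × 0.4423 = 1.327 mol.
Q = n(e⁻)·F = 1.327 × 96500 = 128000 C.
t = Q/I = 128000 / 0.5320 A = 240700 s.

2.41 × 10⁵ s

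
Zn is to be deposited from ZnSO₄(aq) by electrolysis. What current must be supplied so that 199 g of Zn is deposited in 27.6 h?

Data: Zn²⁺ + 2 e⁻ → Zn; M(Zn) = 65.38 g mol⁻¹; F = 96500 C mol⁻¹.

n(Zn) = 199 / 65.38 = 3.044 mol.
n(e⁻) = 2 × 3.044 = 6.087 mol.
Q = n(e⁻)·F = 6.087 × 96500 = 587400 C.
I = Q/t = 587400 / 99360 s = 5.91 A.

5.91 A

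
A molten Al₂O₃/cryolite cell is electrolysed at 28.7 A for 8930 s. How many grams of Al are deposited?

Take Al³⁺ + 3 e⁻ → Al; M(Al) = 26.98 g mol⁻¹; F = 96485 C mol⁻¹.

23.9 g

Q = I·t = 28.70 A × 8930.0 s = 256300 C.
n(e⁻) = Q/F = 256300 / 96485 = 2.656 mol.
Al³⁺ + 3 e⁻ → Al, so n(Al) = n(e⁻)/3 = 0.8854 mol.
m = n·M = 0.8854 × 26.98 = 23.9 g.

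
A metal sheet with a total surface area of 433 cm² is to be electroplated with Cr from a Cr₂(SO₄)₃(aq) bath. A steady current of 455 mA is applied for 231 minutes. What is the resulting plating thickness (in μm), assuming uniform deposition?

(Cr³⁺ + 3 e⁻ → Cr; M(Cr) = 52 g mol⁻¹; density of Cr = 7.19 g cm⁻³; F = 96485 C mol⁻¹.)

3.64 μm

Q = I·t = 0.4550 × 13860 = 6306 C; n(e⁻) = 0.06536 mol.
n(Cr) = n(e⁻)/3 = 0.02179 mol, so m = 0.02179 × 52 = 1.133 g.
Volume = m/ρ = 1.133 / 7.19 = 0.1576 cm³.
Thickness = V/A = 0.1576 / 433 = 3.64 × 10⁻⁴ cm = 3.64 μm.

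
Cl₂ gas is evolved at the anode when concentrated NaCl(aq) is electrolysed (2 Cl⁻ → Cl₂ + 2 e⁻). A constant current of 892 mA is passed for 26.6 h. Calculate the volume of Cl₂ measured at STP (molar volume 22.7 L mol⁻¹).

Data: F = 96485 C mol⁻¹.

Q = I·t = 0.8920 A × 95760 s = 85420 C.
n(e⁻) = Q/F = 85420 / 96485 = 0.8853 mol.
2 electrons are transferred per Cl₂ molecule, so n(Cl₂) = 0.8853 / 2 = 0.4426 mol.
V = n × V_m = 0.4426 × 22.7 = 10.0 L.

10.0 L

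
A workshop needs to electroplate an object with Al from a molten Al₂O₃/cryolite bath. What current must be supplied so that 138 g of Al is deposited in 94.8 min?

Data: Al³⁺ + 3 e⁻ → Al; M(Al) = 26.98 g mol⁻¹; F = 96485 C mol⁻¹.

n(Al) = 138 / 26.98 = 5.115 mol.
n(e⁻) = 3 × 5.115 = 15.34 mol.
Q = n(e⁻)·F = 15.34 × 96485 = 1481000 C.
I = Q/t = 1481000 / 5688.0 s = 260 A.

260 A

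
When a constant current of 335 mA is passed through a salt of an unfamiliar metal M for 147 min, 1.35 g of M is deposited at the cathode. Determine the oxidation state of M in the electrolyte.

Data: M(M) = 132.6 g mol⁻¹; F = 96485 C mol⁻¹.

Q = I·t = 0.3350 A × 8820.0 s = 2955 C, so n(e⁻) = 2955/96485 = 0.03062 mol.
n(M) deposited = 1.35 / 132.6 = 0.01018 mol.
Electrons per atom = n(e⁻)/n(M) = 0.03062 / 0.01018 = 3.01 ≈ 3, so the ion is M³⁺.

+3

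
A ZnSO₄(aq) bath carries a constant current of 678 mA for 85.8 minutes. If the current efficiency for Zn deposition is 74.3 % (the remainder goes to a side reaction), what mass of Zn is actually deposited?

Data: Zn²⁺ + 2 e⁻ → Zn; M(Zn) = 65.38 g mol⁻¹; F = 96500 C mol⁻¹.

0.879 g

Q = I·t = 0.6780 × 5148.0 = 3490 C.
n(e⁻) = 3490/96500 = 0.03617 mol; theoretically n(Zn) = 0.03617/2 = 0.01808 mol, m_theo = 1.182 g.
At 74.3 % efficiency, m_actual = 0.743 × 1.182 = 0.879 g.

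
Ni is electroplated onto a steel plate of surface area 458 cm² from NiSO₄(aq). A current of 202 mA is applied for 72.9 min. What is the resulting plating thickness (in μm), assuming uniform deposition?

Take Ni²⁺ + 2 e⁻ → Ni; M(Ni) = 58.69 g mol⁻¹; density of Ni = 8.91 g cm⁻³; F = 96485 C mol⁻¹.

0.659 μm

Q = I·t = 0.2020 × 4374.0 = 883.5 C; n(e⁻) = 0.009157 mol.
n(Ni) = n(e⁻)/2 = 0.004579 mol, so m = 0.004579 × 58.69 = 0.2687 g.
Volume = m/ρ = 0.2687 / 8.91 = 0.03016 cm³.
Thickness = V/A = 0.03016 / 458 = 6.59 × 10⁻⁵ cm = 0.659 μm.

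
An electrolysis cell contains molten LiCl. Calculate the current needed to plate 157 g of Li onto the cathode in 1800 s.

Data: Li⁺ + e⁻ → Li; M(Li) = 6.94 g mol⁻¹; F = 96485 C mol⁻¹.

n(Li) = 157 / 6.94 = 22.62 mol.
n(e⁻) = 1 × 22.62 = 22.62 mol.
Q = n(e⁻)·F = 22.62 × 96485 = 2183000 C.
I = Q/t = 2183000 / 1800.0 s = 1210 A.

1210 A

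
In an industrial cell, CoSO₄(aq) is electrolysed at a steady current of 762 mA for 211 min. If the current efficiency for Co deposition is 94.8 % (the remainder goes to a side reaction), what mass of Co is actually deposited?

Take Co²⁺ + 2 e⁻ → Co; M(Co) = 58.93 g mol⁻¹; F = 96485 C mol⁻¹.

2.79 g

Q = I·t = 0.7620 × 12660 = 9647 C.
n(e⁻) = 9647/96485 = 0.09998 mol; theoretically n(Co) = 0.09998/2 = 0.04999 mol, m_theo = 2.946 g.
At 94.8 % efficiency, m_actual = 0.948 × 2.946 = 2.79 g.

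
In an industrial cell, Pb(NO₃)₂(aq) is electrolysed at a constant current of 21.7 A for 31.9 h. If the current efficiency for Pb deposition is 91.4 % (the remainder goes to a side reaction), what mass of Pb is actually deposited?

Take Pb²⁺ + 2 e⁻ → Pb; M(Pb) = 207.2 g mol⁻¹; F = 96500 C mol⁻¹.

Q = I·t = 21.70 × 114840 = 2492000 C.
n(e⁻) = 2492000/96500 = 25.82 mol; theoretically n(Pb) = 25.82/2 = 12.91 mol, m_theo = 2675 g.
At 91.4 % efficiency, m_actual = 0.914 × 2675 = 2450 g.

2450 g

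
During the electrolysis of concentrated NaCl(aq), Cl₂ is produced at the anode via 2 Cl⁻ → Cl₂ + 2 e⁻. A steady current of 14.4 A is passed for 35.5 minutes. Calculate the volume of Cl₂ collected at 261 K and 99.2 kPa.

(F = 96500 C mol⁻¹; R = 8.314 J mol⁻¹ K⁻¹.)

Q = I·t = 14.40 A × 2130.0 s = 30670 C.
n(e⁻) = Q/F = 30670 / 96500 = 0.3178 mol.
2 electrons are transferred per Cl₂ molecule, so n(Cl₂) = 0.3178 / 2 = 0.1589 mol.
V = nRT/P = (0.1589 × 8.314 × 261) / (99.2 × 10³ Pa) = 0.00348 m³ = 3.48 L.

3.48 L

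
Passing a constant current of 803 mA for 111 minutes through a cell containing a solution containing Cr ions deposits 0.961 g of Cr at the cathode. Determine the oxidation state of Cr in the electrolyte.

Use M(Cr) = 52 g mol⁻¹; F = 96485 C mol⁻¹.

Q = I·t = 0.8030 A × 6660.0 s = 5348 C, so n(e⁻) = 5348/96485 = 0.05543 mol.
n(Cr) deposited = 0.961 / 52 = 0.01848 mol.
Electrons per atom = n(e⁻)/n(Cr) = 0.05543 / 0.01848 = 3.00 ≈ 3, so the ion is Cr³⁺.

+3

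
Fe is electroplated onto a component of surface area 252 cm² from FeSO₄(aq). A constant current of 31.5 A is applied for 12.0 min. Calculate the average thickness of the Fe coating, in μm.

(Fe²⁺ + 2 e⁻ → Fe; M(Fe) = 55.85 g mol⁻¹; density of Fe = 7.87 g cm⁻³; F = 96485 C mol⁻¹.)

Q = I·t = 31.50 × 720.00 = 22680 C; n(e⁻) = 0.2351 mol.
n(Fe) = n(e⁻)/2 = 0.1175 mol, so m = 0.1175 × 55.85 = 6.564 g.
Volume = m/ρ = 6.564 / 7.87 = 0.8341 cm³.
Thickness = V/A = 0.8341 / 252 = 0.00331 cm = 33.1 μm.

33.1 μm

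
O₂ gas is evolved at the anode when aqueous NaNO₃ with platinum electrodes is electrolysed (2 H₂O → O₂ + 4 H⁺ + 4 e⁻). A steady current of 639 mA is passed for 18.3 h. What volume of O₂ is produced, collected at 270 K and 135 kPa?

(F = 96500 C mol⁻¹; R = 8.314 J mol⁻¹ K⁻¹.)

1.81 L

Q = I·t = 0.6390 A × 65880 s = 42100 C.
n(e⁻) = Q/F = 42100 / 96500 = 0.4362 mol.
4 electrons are transferred per O₂ molecule, so n(O₂) = 0.4362 / 4 = 0.1091 mol.
V = nRT/P = (0.1091 × 8.314 × 270) / (135 × 10³ Pa) = 0.00181 m³ = 1.81 L.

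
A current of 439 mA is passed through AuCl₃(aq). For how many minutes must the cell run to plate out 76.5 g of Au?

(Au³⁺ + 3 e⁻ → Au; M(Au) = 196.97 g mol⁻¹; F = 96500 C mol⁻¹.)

4270 min

n(Au) = m/M = 76.5 / 196.97 = 0.3884 mol.
Each Au atom requires 3 electrons, so n(e⁻) = 3 × 0.3884 = 1.165 mol.
Q = n(e⁻)·F = 1.165 × 96500 = 112400 C.
t = Q/I = 112400 / 0.4390 A = 256100 s = 4270 min.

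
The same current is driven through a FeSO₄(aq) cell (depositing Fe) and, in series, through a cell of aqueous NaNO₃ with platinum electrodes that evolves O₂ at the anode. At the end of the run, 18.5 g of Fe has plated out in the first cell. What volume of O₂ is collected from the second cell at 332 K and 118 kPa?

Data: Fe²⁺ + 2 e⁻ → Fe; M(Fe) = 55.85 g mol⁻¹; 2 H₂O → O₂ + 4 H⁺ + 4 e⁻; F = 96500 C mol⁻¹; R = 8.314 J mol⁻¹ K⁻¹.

n(Fe) = 18.5 / 55.85 = 0.3312 mol, so n(e⁻) = 2 × 0.3312 = 0.6625 mol.
The cells are in series, so the same 0.6625 mol of electrons passes through the second cell.
2 H₂O → O₂ + 4 H⁺ + 4 e⁻ — 4 mol e⁻ per mol O₂, so n(O₂) = 0.6625/4 = 0.1656 mol.
V = nRT/P = (0.1656 × 8.314 × 332) / (118 × 10³) = 0.00387 m³ = 3.87 L.

3.87 L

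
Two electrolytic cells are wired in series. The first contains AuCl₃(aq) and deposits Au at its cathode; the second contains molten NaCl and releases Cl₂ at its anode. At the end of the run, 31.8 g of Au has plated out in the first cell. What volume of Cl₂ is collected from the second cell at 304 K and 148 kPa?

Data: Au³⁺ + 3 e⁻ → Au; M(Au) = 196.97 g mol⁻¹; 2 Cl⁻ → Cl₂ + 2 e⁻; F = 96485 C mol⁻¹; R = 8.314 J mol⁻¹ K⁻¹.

4.14 L

n(Au) = 31.8 / 196.97 = 0.1614 mol, so n(e⁻) = 3 × 0.1614 = 0.4843 mol.
The cells are in series, so the same 0.4843 mol of electrons passes through the second cell.
2 Cl⁻ → Cl₂ + 2 e⁻ — 2 mol e⁻ per mol Cl₂, so n(Cl₂) = 0.4843/2 = 0.2422 mol.
V = nRT/P = (0.2422 × 8.314 × 304) / (148 × 10³) = 0.00414 m³ = 4.14 L.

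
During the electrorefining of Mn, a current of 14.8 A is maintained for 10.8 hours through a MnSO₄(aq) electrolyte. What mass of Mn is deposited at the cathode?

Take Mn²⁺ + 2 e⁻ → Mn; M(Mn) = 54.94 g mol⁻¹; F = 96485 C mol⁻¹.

Q = I·t = 14.80 A × 38880 s = 575400 C.
n(e⁻) = Q/F = 575400 / 96485 = 5.964 mol.
Mn²⁺ + 2 e⁻ → Mn, so n(Mn) = n(e⁻)/2 = 2.982 mol.
m = n·M = 2.982 × 54.94 = 164 g.

164 g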